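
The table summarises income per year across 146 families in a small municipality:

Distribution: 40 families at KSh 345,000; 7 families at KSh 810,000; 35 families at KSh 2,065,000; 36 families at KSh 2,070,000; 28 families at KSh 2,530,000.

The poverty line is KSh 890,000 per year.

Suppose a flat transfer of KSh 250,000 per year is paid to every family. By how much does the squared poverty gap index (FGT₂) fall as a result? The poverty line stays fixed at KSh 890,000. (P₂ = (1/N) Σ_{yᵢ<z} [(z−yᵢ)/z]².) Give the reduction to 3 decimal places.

0.073

Before: below the line — 40×KSh 345,000, 7×KSh 810,000; squared poverty gap index (FGT₂) = 0.10312.
After the KSh 250,000 transfer: below the line — 40×KSh 595,000; squared poverty gap index (FGT₂) = 0.03010.
Reduction = 0.10312 − 0.03010 = 0.073.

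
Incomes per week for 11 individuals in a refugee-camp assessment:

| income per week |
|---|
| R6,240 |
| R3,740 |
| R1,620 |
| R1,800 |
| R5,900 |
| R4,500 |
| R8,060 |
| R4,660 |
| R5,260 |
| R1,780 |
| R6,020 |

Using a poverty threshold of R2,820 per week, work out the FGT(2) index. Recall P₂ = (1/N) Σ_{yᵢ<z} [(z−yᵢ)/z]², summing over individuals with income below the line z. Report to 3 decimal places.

Below the line: R1,620, R1,780, R1,800 (q = 3 of N = 11).
Relative gaps: (2820−1620)/2820 = 0.4255; (2820−1780)/2820 = 0.3688; (2820−1800)/2820 = 0.3617.
Squared: 0.1811; 0.1360; 0.1308.
Sum = 0.447915; P₂ = 0.447915 / 11 = 0.041.

0.041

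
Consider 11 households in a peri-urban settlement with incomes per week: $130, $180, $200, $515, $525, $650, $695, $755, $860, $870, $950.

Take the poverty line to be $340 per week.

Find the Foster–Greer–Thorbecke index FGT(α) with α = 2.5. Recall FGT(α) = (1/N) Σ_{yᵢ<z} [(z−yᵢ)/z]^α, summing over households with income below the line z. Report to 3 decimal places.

0.051

Incomes under z: $130, $180, $200 (q = 3 of N = 11).
Shortfall ratios: (340−130)/340 = 0.6176; (340−180)/340 = 0.4706; (340−200)/340 = 0.4118.
Raised to α = 2.5: 0.29981; 0.15192; 0.10880.
Sum = 0.560528; FGT(2.5) = 0.560528 / 11 = 0.051.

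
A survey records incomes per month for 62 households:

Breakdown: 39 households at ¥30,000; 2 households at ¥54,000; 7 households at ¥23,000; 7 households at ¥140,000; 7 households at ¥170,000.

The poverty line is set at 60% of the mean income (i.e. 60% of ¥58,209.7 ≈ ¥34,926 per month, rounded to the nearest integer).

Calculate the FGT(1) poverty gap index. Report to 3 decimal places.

Incomes under z: 7×¥23,000, 39×¥30,000 (q = 46 of N = 62).
Relative gaps: (34926−23000)/34926 = 0.3415 (×7); (34926−30000)/34926 = 0.1410 (×39).
Σ = 7.890855. Dividing by the full population N = 62 gives P₁ = 0.127.

0.127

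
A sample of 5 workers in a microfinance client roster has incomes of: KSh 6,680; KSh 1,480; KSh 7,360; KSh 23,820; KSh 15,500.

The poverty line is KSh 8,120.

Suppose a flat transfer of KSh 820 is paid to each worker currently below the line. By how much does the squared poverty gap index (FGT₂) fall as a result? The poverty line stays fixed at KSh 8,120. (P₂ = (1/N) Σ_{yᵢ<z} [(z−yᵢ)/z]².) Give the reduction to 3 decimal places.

0.038

Before: below the line — KSh 1,480, KSh 6,680, KSh 7,360; squared poverty gap index (FGT₂) = 0.14178.
After the KSh 820 transfer: below the line — KSh 2,300, KSh 7,500; squared poverty gap index (FGT₂) = 0.10391.
Reduction = 0.14178 − 0.10391 = 0.038.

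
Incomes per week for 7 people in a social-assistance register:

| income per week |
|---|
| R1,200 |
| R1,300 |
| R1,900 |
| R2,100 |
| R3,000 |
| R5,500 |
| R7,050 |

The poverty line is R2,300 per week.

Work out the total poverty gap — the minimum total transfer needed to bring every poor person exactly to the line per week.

R2,700

Below z: R1,200, R1,300, R1,900, R2,100 (q = 4 of N = 7).
Individual gaps: 2300−1200 = 1100; 2300−1300 = 1000; 2300−1900 = 400; 2300−2100 = 200.
Aggregate gap = R2,700.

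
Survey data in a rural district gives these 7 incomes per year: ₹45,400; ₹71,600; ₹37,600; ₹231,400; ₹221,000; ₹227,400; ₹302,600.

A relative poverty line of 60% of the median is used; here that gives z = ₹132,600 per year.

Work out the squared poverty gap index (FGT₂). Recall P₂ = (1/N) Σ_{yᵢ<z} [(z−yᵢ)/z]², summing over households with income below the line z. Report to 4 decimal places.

Incomes under z: ₹37,600, ₹45,400, ₹71,600 (q = 3 of N = 7).
Relative gaps: (132600−37600)/132600 = 0.7164; (132600−45400)/132600 = 0.6576; (132600−71600)/132600 = 0.4600.
Squared: 0.5133; 0.4325; 0.2116.
Sum = 1.157375; P₂ = 1.157375 / 7 = 0.1653.

0.1653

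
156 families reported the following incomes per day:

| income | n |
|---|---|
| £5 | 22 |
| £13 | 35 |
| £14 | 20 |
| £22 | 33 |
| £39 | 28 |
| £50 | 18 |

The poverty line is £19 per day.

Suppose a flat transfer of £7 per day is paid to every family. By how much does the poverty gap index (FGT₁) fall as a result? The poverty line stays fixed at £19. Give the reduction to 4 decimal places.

0.1565

Before: below the line — 22×£5, 35×£13, 20×£14; poverty gap index (FGT₁) = 0.208502.
After the £7 transfer: below the line — 22×£12; poverty gap index (FGT₁) = 0.051957.
Reduction = 0.208502 − 0.051957 = 0.1565.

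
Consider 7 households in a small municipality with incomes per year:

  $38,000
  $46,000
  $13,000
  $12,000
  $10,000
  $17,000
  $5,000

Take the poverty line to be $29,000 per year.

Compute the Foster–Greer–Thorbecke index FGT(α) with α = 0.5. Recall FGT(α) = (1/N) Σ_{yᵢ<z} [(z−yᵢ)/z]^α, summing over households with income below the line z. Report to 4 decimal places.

Incomes under z: $5,000, $10,000, $12,000, $13,000, $17,000 (q = 5 of N = 7).
Shortfall ratios: (29000−5000)/29000 = 0.8276; (29000−10000)/29000 = 0.6552; (29000−12000)/29000 = 0.5862; (29000−13000)/29000 = 0.5517; (29000−17000)/29000 = 0.4138.
Raised to α = 0.5: 0.90972; 0.80943; 0.76564; 0.74278; 0.64327.
Sum = 3.870835; FGT(0.5) = 3.870835 / 7 = 0.5530.

0.5530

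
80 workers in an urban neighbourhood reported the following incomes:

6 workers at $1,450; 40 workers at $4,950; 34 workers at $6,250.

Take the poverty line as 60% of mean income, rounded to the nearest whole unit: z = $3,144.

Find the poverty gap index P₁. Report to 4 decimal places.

Poor units: 6×$1,450 (q = 6 of N = 80).
Normalized shortfalls: (3144−1450)/3144 = 0.5388 (×6).
Σ = 3.232824. Dividing by the full population N = 80 gives P₁ = 0.0404.

0.0404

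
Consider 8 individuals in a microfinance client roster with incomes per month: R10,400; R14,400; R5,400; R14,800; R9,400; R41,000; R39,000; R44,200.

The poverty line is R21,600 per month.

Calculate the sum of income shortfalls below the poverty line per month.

Below the line: R5,400, R9,400, R10,400, R14,400, R14,800 (q = 5 of N = 8).
Individual gaps: 21600−5400 = 16200; 21600−9400 = 12200; 21600−10400 = 11200; 21600−14400 = 7200; 21600−14800 = 6800.
Aggregate gap = R53,600.

R53,600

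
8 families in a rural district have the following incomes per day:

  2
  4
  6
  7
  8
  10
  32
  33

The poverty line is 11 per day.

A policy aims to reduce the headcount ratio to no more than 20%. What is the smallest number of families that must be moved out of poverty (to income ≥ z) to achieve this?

5

Currently q = 6 of N = 8 are below the line (H = 0.750).
A headcount ratio of at most 20% allows at most ⌊0.20 × 8⌋ = 1 poor families.
So at least 6 − 1 = 5 must be lifted.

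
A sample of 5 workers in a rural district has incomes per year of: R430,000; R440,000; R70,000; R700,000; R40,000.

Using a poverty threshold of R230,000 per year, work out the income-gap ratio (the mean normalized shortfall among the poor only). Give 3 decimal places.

Below z: R40,000, R70,000 (q = 2 of N = 5).
Relative gaps: 0.8261, 0.6957; sum = 1.521739.
The income-gap ratio divides by q (the poor only): 1.521739 / 2 = 0.761.

0.761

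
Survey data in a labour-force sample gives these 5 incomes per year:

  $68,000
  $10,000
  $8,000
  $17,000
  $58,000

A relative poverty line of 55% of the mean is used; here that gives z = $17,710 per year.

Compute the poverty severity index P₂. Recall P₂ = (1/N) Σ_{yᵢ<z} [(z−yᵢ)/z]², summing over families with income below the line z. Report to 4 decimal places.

Below z: $8,000, $10,000, $17,000 (q = 3 of N = 5).
Relative gaps: (17710−8000)/17710 = 0.5483; (17710−10000)/17710 = 0.4353; (17710−17000)/17710 = 0.0401.
Squared: 0.3006; 0.1895; 0.0016.
Sum = 0.491743; P₂ = 0.491743 / 5 = 0.0983.

0.0983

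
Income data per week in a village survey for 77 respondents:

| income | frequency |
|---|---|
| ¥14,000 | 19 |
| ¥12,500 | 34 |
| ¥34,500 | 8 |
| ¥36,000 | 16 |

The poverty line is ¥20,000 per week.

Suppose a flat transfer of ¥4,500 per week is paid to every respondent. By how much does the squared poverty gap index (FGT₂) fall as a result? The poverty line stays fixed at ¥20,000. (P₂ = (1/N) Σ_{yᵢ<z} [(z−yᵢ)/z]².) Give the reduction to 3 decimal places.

Before: below the line — 34×¥12,500, 19×¥14,000; squared poverty gap index (FGT₂) = 0.08430.
After the ¥4,500 transfer: below the line — 34×¥17,000, 19×¥18,500; squared poverty gap index (FGT₂) = 0.01132.
Reduction = 0.08430 − 0.01132 = 0.073.

0.073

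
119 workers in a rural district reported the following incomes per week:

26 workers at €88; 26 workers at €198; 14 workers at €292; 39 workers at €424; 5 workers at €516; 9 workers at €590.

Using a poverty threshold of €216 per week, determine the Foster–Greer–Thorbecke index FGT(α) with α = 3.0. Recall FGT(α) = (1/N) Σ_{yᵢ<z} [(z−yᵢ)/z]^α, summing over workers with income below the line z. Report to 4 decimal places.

Poor units: 26×€88, 26×€198 (q = 52 of N = 119).
Normalized shortfalls: (216−88)/216 = 0.5926 (×26); (216−198)/216 = 0.0833 (×26).
Raised to α = 3.0: 0.20810 (×26); 0.00058 (×26).
Sum = 5.425604; FGT(3.0) = 5.425604 / 119 = 0.0456.

0.0456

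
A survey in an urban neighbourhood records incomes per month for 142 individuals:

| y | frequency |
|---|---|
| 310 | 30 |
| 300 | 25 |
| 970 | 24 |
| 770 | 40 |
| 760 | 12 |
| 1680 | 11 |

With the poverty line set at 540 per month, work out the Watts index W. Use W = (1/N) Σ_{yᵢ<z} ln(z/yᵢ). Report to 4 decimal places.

0.2207

Below the line: 25×300, 30×310 (q = 55 of N = 142).
ln(z/y) terms: ln(540/300) = 0.5878 (×25); ln(540/310) = 0.5550 (×30).
W = 31.344572 / 142 = 0.2207.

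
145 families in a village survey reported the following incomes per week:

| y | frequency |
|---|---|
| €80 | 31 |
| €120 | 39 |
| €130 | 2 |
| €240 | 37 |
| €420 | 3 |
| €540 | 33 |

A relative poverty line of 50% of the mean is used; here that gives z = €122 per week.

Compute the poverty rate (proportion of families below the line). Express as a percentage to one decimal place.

48.3%

70 of the 145 families have income below €122.
H = 70/145 = 48.3%.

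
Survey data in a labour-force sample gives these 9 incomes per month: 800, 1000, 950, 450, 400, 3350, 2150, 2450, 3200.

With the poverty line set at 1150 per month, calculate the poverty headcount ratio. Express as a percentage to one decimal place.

5 of the 9 respondents have income below 1150.
H = 5/9 = 55.6%.

55.6%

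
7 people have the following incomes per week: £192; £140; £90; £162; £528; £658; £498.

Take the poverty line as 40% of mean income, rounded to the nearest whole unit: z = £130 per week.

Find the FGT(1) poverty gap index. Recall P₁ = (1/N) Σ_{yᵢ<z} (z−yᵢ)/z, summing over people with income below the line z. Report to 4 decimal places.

Poor units: £90 (q = 1 of N = 7).
Shortfall ratios: (130−90)/130 = 0.3077.
Σ = 0.307692. Dividing by the full population N = 7 gives P₁ = 0.0440.

0.0440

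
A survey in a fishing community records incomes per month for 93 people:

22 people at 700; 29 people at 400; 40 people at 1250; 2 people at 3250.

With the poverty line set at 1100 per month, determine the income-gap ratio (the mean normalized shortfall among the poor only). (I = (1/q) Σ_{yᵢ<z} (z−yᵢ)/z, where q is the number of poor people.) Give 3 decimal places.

Incomes under z: 29×400, 22×700 (q = 51 of N = 93).
Shortfall ratios (z−y)/z: 0.6364 (×29), 0.3636 (×22); sum = 26.454545.
The income-gap ratio divides by q (the poor only): 26.454545 / 51 = 0.519.

0.519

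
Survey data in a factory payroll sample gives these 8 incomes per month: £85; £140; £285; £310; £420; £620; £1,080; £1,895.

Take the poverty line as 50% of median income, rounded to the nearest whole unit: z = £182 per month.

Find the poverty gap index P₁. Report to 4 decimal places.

Poor units: £85, £140 (q = 2 of N = 8).
Normalized shortfalls: (182−85)/182 = 0.5330; (182−140)/182 = 0.2308.
Sum of shortfalls = 0.763736; P₁ averages over all N: 0.763736 / 8 = 0.0955.

0.0955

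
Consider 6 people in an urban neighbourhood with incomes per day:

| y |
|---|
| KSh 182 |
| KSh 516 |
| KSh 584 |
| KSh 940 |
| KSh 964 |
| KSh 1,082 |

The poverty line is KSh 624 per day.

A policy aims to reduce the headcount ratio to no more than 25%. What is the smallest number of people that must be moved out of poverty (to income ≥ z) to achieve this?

2

3 of the 6 people are poor, so H = 3/6 = 0.500.
A headcount ratio of at most 25% allows at most ⌊0.25 × 6⌋ = 1 poor people.
So at least 3 − 1 = 2 must be lifted.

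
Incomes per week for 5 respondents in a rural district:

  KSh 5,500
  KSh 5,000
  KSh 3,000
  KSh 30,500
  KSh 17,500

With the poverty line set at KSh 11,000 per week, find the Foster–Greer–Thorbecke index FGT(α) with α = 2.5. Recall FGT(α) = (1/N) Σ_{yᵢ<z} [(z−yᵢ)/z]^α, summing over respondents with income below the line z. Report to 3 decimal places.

Poor units: KSh 3,000, KSh 5,000, KSh 5,500 (q = 3 of N = 5).
Gap ratios (z−y)/z: (11000−3000)/11000 = 0.7273; (11000−5000)/11000 = 0.5455; (11000−5500)/11000 = 0.5000.
Raised to α = 2.5: 0.45107; 0.21973; 0.17678.
Sum = 0.847580; FGT(2.5) = 0.847580 / 5 = 0.170.

0.170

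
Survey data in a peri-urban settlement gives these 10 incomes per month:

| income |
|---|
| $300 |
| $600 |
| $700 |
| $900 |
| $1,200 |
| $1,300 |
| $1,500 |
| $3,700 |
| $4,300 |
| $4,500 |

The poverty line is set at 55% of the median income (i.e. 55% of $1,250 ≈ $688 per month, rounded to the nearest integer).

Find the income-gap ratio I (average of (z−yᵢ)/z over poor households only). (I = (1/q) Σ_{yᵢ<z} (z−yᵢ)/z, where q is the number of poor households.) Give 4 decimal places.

Below z: $300, $600 (q = 2 of N = 10).
Relative gaps: 0.5640, 0.1279; sum = 0.691860.
The income-gap ratio divides by q (the poor only): 0.691860 / 2 = 0.3459.

0.3459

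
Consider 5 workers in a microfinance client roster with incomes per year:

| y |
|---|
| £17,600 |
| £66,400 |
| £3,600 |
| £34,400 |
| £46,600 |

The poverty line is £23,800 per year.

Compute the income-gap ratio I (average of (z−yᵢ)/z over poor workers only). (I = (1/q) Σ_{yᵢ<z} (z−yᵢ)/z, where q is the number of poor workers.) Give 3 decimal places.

0.555

Poor units: £3,600, £17,600 (q = 2 of N = 5).
Shortfall ratios (z−y)/z: 0.8487, 0.2605; sum = 1.109244.
I averages over the q = 2 poor units only: 1.109244 / 2 = 0.555.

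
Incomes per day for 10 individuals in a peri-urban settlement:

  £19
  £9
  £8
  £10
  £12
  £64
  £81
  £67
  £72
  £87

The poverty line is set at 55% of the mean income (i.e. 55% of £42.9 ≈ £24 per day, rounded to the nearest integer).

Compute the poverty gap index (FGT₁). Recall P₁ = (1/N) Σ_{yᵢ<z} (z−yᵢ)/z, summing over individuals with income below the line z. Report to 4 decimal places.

0.2583

Below z: £8, £9, £10, £12, £19 (q = 5 of N = 10).
Shortfall ratios: (24−8)/24 = 0.6667; (24−9)/24 = 0.6250; (24−10)/24 = 0.5833; (24−12)/24 = 0.5000; (24−19)/24 = 0.2083.
Σ = 2.583333. Dividing by the full population N = 10 gives P₁ = 0.2583.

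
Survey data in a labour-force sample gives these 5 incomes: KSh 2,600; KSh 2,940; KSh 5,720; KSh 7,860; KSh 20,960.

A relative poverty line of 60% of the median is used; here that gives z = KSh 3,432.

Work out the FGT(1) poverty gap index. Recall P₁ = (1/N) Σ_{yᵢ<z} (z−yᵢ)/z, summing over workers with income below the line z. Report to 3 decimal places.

Below the line: KSh 2,600, KSh 2,940 (q = 2 of N = 5).
Shortfall ratios: (3432−2600)/3432 = 0.2424; (3432−2940)/3432 = 0.1434.
Sum of shortfalls = 0.385781; P₁ averages over all N: 0.385781 / 5 = 0.077.

0.077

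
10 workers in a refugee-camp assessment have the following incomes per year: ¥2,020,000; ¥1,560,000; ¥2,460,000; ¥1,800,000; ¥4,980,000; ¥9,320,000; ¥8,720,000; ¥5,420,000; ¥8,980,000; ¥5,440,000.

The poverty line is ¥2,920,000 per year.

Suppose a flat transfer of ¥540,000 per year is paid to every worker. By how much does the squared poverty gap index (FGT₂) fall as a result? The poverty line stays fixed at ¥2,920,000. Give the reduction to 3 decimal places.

0.035

Before: below the line — ¥1,560,000, ¥1,800,000, ¥2,020,000, ¥2,460,000; squared poverty gap index (FGT₂) = 0.04839.
After the ¥540,000 transfer: below the line — ¥2,100,000, ¥2,340,000, ¥2,560,000; squared poverty gap index (FGT₂) = 0.01335.
Reduction = 0.04839 − 0.01335 = 0.035.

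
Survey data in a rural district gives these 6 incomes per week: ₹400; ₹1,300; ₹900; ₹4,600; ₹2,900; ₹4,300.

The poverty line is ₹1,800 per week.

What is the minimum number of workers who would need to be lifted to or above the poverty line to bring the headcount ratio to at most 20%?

Currently q = 3 of N = 6 are below the line (H = 0.500).
A headcount ratio of at most 20% allows at most ⌊0.20 × 6⌋ = 1 poor workers.
So at least 3 − 1 = 2 must be lifted.

2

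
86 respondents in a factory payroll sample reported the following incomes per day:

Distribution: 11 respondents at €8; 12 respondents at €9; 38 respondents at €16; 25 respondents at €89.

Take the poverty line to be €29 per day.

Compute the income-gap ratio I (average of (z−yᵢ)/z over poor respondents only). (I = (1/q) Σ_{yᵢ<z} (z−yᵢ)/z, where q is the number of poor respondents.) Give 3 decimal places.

0.546

Incomes under z: 11×€8, 12×€9, 38×€16 (q = 61 of N = 86).
Shortfall ratios (z−y)/z: 0.7241 (×11), 0.6897 (×12), 0.4483 (×38); sum = 33.275862.
I averages over the q = 61 poor units only: 33.275862 / 61 = 0.546.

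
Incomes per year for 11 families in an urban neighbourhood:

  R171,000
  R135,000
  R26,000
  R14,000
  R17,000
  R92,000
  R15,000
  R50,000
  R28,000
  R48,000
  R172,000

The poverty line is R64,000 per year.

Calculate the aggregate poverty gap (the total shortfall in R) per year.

R250,000

Poor units: R14,000, R15,000, R17,000, R26,000, R28,000, R48,000, R50,000 (q = 7 of N = 11).
Individual gaps: 64000−14000 = 50000; 64000−15000 = 49000; 64000−17000 = 47000; 64000−26000 = 38000; 64000−28000 = 36000; 64000−48000 = 16000; 64000−50000 = 14000.
Aggregate gap = R250,000.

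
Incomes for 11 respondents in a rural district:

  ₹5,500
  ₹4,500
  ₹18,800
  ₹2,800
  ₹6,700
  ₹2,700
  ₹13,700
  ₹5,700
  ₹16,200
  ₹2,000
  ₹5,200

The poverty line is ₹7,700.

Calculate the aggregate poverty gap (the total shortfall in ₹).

Poor units: ₹2,000, ₹2,700, ₹2,800, ₹4,500, ₹5,200, ₹5,500, ₹5,700, ₹6,700 (q = 8 of N = 11).
Individual gaps: 7700−2000 = 5700; 7700−2700 = 5000; 7700−2800 = 4900; 7700−4500 = 3200; 7700−5200 = 2500; 7700−5500 = 2200; 7700−5700 = 2000; 7700−6700 = 1000.
Aggregate gap = ₹26,500.

₹26,500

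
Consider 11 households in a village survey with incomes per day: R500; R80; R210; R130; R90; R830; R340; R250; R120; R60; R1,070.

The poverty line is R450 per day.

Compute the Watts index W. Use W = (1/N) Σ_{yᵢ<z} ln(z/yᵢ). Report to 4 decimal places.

0.8678

Below the line: R60, R80, R90, R120, R130, R210, R250, R340 (q = 8 of N = 11).
Log shortfalls: ln(450/60) = 2.0149; ln(450/80) = 1.7272; ln(450/90) = 1.6094; ln(450/120) = 1.3218; ln(450/130) = 1.2417; ln(450/210) = 0.7621; ln(450/250) = 0.5878; ln(450/340) = 0.2803.
W = 9.545260 / 11 = 0.8678.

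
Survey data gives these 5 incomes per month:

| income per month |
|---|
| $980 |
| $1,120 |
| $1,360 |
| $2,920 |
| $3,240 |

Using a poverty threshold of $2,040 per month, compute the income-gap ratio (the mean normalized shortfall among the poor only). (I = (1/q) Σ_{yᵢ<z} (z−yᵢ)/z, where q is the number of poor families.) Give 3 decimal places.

Below the line: $980, $1,120, $1,360 (q = 3 of N = 5).
Relative gaps: 0.5196, 0.4510, 0.3333; sum = 1.303922.
The income-gap ratio divides by q (the poor only): 1.303922 / 3 = 0.435.

0.435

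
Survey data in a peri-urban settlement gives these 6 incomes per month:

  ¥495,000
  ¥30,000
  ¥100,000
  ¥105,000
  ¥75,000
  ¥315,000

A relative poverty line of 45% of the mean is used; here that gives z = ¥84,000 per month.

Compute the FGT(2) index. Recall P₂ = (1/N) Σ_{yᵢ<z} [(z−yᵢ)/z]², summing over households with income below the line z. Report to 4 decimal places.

0.0708

Below the line: ¥30,000, ¥75,000 (q = 2 of N = 6).
Normalized shortfalls: (84000−30000)/84000 = 0.6429; (84000−75000)/84000 = 0.1071.
Squared: 0.4133; 0.0115.
Sum = 0.424745; P₂ = 0.424745 / 6 = 0.0708.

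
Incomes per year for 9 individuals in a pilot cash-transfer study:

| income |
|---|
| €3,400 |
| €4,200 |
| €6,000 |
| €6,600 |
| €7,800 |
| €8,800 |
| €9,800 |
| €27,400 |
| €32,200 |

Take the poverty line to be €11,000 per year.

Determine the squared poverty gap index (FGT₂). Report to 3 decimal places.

0.151

Incomes under z: €3,400, €4,200, €6,000, €6,600, €7,800, €8,800, €9,800 (q = 7 of N = 9).
Relative gaps: (11000−3400)/11000 = 0.6909; (11000−4200)/11000 = 0.6182; (11000−6000)/11000 = 0.4545; (11000−6600)/11000 = 0.4000; (11000−7800)/11000 = 0.2909; (11000−8800)/11000 = 0.2000; (11000−9800)/11000 = 0.1091.
Squared: 0.4774; 0.3821; 0.2066; 0.1600; 0.0846; 0.0400; 0.0119.
Sum = 1.362645; P₂ = 1.362645 / 9 = 0.151.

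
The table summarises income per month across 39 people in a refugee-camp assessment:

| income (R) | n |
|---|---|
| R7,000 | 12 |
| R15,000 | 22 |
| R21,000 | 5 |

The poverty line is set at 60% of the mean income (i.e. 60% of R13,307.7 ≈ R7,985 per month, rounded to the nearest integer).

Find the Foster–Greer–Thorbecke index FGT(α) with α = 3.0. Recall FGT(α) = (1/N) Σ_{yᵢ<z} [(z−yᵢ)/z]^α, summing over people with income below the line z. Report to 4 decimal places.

Below the line: 12×R7,000 (q = 12 of N = 39).
Normalized shortfalls: (7985−7000)/7985 = 0.1234 (×12).
Raised to α = 3.0: 0.00188 (×12).
Sum = 0.022525; FGT(3.0) = 0.022525 / 39 = 0.0006.

0.0006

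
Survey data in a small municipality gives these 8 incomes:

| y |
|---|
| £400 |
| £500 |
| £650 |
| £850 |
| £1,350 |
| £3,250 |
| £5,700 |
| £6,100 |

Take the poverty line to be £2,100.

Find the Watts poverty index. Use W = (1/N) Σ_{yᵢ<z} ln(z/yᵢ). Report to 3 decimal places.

Incomes under z: £400, £500, £650, £850, £1,350 (q = 5 of N = 8).
ln(z/y) terms: ln(2100/400) = 1.6582; ln(2100/500) = 1.4351; ln(2100/650) = 1.1727; ln(2100/850) = 0.9045; ln(2100/1350) = 0.4418.
W = 5.612322 / 8 = 0.702.

0.702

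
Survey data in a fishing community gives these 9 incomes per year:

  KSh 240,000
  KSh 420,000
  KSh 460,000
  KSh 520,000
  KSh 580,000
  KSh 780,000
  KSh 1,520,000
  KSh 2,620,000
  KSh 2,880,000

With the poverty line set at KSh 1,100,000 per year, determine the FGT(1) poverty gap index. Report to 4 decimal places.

Poor units: KSh 240,000, KSh 420,000, KSh 460,000, KSh 520,000, KSh 580,000, KSh 780,000 (q = 6 of N = 9).
Relative gaps: (1100000−240000)/1100000 = 0.7818; (1100000−420000)/1100000 = 0.6182; (1100000−460000)/1100000 = 0.5818; (1100000−520000)/1100000 = 0.5273; (1100000−580000)/1100000 = 0.4727; (1100000−780000)/1100000 = 0.2909.
Sum of shortfalls = 3.272727; P₁ averages over all N: 3.272727 / 9 = 0.3636.

0.3636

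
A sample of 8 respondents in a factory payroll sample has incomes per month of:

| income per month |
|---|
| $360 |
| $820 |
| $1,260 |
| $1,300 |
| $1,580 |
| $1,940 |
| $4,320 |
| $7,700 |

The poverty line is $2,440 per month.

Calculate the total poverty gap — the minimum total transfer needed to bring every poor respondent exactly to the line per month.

$7,380

Incomes under z: $360, $820, $1,260, $1,300, $1,580, $1,940 (q = 6 of N = 8).
Individual gaps: 2440−360 = 2080; 2440−820 = 1620; 2440−1260 = 1180; 2440−1300 = 1140; 2440−1580 = 860; 2440−1940 = 500.
Aggregate gap = $7,380.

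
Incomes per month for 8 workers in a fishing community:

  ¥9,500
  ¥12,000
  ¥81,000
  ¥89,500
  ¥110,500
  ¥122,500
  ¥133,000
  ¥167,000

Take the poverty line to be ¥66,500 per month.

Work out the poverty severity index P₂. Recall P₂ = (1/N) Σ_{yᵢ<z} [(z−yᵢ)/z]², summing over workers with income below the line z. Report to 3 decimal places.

0.176

Below the line: ¥9,500, ¥12,000 (q = 2 of N = 8).
Relative gaps: (66500−9500)/66500 = 0.8571; (66500−12000)/66500 = 0.8195.
Squared: 0.7347; 0.6717.
Sum = 1.406354; P₂ = 1.406354 / 8 = 0.176.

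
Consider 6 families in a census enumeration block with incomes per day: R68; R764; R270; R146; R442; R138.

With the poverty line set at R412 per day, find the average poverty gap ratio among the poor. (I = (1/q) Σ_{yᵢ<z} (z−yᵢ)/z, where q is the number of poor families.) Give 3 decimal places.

Incomes under z: R68, R138, R146, R270 (q = 4 of N = 6).
Relative gaps: 0.8350, 0.6650, 0.6456, 0.3447; sum = 2.490291.
The income-gap ratio divides by q (the poor only): 2.490291 / 4 = 0.623.

0.623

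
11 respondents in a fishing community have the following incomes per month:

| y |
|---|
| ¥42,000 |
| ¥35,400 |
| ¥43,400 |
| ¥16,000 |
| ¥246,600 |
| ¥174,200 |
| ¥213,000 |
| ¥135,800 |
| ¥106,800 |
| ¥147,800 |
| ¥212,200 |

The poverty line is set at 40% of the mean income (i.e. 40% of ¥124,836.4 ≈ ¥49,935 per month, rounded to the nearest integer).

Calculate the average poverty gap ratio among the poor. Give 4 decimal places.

0.3151

Poor units: ¥16,000, ¥35,400, ¥42,000, ¥43,400 (q = 4 of N = 11).
Relative gaps: 0.6796, 0.2911, 0.1589, 0.1309; sum = 1.260439.
I averages over the q = 4 poor units only: 1.260439 / 4 = 0.3151.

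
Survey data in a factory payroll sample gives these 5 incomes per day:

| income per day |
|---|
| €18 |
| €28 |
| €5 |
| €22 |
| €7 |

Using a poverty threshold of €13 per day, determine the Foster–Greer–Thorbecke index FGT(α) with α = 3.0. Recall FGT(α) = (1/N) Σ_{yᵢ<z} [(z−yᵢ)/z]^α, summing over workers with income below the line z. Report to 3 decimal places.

Incomes under z: €5, €7 (q = 2 of N = 5).
Normalized shortfalls: (13−5)/13 = 0.6154; (13−7)/13 = 0.4615.
Raised to α = 3.0: 0.23305; 0.09832.
Sum = 0.331361; FGT(3.0) = 0.331361 / 5 = 0.066.

0.066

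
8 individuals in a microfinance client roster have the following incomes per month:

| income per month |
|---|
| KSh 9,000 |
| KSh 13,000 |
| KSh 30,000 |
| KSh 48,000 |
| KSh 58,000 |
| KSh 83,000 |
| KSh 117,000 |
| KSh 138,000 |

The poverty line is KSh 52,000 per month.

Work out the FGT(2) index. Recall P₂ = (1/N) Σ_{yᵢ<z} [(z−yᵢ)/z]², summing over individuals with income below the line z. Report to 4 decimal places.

Incomes under z: KSh 9,000, KSh 13,000, KSh 30,000, KSh 48,000 (q = 4 of N = 8).
Normalized shortfalls: (52000−9000)/52000 = 0.8269; (52000−13000)/52000 = 0.7500; (52000−30000)/52000 = 0.4231; (52000−48000)/52000 = 0.0769.
Squared: 0.6838; 0.5625; 0.1790; 0.0059.
Sum = 1.431213; P₂ = 1.431213 / 8 = 0.1789.

0.1789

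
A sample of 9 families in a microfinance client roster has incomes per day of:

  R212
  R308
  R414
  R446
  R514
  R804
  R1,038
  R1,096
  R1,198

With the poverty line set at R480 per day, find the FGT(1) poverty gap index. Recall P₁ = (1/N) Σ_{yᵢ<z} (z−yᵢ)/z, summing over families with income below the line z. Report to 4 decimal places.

0.1250

Below the line: R212, R308, R414, R446 (q = 4 of N = 9).
Gap ratios (z−y)/z: (480−212)/480 = 0.5583; (480−308)/480 = 0.3583; (480−414)/480 = 0.1375; (480−446)/480 = 0.0708.
Sum of shortfalls = 1.125000; P₁ averages over all N: 1.125000 / 9 = 0.1250.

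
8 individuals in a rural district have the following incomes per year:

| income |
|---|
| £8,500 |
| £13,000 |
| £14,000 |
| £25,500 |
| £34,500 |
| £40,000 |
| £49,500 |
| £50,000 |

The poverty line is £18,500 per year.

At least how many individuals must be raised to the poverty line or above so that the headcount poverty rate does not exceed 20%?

3 of the 8 individuals are poor, so H = 3/8 = 0.375.
A headcount ratio of at most 20% allows at most ⌊0.20 × 8⌋ = 1 poor individuals.
So at least 3 − 1 = 2 must be lifted.

2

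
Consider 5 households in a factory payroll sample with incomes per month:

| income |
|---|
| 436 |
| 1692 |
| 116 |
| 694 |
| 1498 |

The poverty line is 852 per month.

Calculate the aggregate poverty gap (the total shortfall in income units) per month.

1310

Poor units: 116, 436, 694 (q = 3 of N = 5).
Individual gaps: 852−116 = 736; 852−436 = 416; 852−694 = 158.
Aggregate gap = 1310.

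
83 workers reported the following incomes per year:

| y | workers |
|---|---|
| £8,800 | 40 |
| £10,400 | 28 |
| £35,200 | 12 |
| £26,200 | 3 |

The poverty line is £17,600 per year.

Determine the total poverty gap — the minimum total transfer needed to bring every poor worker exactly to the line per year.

Below the line: 40×£8,800, 28×£10,400 (q = 68 of N = 83).
Individual gaps: 40×(17600−8800) = 352000; 28×(17600−10400) = 201600.
Aggregate gap = £553,600.

£553,600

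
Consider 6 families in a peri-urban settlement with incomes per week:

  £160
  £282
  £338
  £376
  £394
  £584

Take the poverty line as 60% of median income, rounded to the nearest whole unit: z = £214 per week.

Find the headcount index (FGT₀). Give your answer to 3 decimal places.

1 of the 6 families have income below £214.
H = 1/6 = 0.167.

0.167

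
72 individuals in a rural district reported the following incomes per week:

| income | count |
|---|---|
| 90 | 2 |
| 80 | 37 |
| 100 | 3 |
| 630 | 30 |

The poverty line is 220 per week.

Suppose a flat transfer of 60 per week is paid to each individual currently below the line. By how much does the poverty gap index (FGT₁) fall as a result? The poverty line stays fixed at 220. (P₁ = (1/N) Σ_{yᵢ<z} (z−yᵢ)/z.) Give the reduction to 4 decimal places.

0.1591

Before: below the line — 37×80, 2×90, 3×100; poverty gap index (FGT₁) = 0.366162.
After the 60 transfer: below the line — 37×140, 2×150, 3×160; poverty gap index (FGT₁) = 0.207071.
Reduction = 0.366162 − 0.207071 = 0.1591.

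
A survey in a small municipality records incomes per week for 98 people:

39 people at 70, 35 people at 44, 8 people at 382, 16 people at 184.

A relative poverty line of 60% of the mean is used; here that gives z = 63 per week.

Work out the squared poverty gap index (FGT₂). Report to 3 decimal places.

0.032

Below the line: 35×44 (q = 35 of N = 98).
Relative gaps: (63−44)/63 = 0.3016 (×35).
Squared: 0.0910 (×35).
Sum = 3.183422; P₂ = 3.183422 / 98 = 0.032.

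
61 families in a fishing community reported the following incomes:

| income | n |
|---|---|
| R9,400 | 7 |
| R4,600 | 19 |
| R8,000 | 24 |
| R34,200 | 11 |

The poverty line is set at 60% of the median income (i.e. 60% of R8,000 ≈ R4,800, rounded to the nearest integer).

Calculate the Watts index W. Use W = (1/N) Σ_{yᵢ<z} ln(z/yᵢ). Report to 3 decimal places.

Poor units: 19×R4,600 (q = 19 of N = 61).
ln(z/y) terms: ln(4800/4600) = 0.0426 (×19).
W = 0.808633 / 61 = 0.013.

0.013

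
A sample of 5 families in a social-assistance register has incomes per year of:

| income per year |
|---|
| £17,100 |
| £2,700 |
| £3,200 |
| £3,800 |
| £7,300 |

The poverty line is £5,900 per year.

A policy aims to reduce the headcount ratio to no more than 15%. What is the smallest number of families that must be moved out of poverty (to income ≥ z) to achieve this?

3 of the 5 families are poor, so H = 3/5 = 0.600.
A headcount ratio of at most 15% allows at most ⌊0.15 × 5⌋ = 0 poor families.
So at least 3 − 0 = 3 must be lifted.

3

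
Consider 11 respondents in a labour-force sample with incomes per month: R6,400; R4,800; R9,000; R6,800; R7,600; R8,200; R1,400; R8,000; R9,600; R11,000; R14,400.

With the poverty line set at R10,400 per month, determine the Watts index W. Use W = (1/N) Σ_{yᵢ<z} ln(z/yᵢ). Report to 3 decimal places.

0.430

Below z: R1,400, R4,800, R6,400, R6,800, R7,600, R8,000, R8,200, R9,000, R9,600 (q = 9 of N = 11).
Log shortfalls: ln(10400/1400) = 2.0053; ln(10400/4800) = 0.7732; ln(10400/6400) = 0.4855; ln(10400/6800) = 0.4249; ln(10400/7600) = 0.3137; ln(10400/8000) = 0.2624; ln(10400/8200) = 0.2377; ln(10400/9000) = 0.1446; ln(10400/9600) = 0.0800.
W = 4.727232 / 11 = 0.430.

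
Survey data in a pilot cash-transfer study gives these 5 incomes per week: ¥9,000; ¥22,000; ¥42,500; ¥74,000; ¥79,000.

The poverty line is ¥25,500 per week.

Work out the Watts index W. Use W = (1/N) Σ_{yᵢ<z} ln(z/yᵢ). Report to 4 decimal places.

0.2378

Poor units: ¥9,000, ¥22,000 (q = 2 of N = 5).
Log gaps: ln(25500/9000) = 1.0415; ln(25500/22000) = 0.1476.
W = 1.189090 / 5 = 0.2378.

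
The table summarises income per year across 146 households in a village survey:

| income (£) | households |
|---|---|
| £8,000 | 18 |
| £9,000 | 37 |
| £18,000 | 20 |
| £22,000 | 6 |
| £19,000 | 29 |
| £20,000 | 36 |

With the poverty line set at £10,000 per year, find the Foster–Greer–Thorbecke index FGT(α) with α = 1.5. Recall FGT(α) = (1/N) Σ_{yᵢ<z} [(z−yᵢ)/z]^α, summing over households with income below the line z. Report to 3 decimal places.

Below the line: 18×£8,000, 37×£9,000 (q = 55 of N = 146).
Shortfall ratios: (10000−8000)/10000 = 0.2000 (×18); (10000−9000)/10000 = 0.1000 (×37).
Raised to α = 1.5: 0.08944 (×18); 0.03162 (×37).
Sum = 2.780012; FGT(1.5) = 2.780012 / 146 = 0.019.

0.019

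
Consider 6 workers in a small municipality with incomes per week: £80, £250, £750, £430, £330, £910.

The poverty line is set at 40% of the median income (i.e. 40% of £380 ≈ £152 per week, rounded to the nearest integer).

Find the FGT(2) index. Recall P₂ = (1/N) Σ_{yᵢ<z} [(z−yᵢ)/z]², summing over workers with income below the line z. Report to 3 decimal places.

Below the line: £80 (q = 1 of N = 6).
Shortfall ratios: (152−80)/152 = 0.4737.
Squared: 0.2244.
Sum = 0.224377; P₂ = 0.224377 / 6 = 0.037.

0.037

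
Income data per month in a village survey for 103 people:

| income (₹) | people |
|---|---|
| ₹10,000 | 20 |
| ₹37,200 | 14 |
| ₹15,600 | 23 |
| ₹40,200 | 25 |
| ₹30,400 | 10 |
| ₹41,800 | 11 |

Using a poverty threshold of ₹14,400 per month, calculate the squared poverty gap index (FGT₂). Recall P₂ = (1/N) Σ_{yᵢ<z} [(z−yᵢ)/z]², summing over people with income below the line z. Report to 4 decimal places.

0.0181

Poor units: 20×₹10,000 (q = 20 of N = 103).
Normalized shortfalls: (14400−10000)/14400 = 0.3056 (×20).
Squared: 0.0934 (×20).
Sum = 1.867284; P₂ = 1.867284 / 103 = 0.0181.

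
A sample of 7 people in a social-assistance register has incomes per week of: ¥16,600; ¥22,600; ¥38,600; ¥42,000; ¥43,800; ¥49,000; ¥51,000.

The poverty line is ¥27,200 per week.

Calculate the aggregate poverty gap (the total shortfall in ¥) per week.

¥15,200

Below the line: ¥16,600, ¥22,600 (q = 2 of N = 7).
Individual gaps: 27200−16600 = 10600; 27200−22600 = 4600.
Aggregate gap = ¥15,200.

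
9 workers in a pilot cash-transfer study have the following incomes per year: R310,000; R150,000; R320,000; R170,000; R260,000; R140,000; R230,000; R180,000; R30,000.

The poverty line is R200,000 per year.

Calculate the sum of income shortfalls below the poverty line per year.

Poor units: R30,000, R140,000, R150,000, R170,000, R180,000 (q = 5 of N = 9).
Individual gaps: 200000−30000 = 170000; 200000−140000 = 60000; 200000−150000 = 50000; 200000−170000 = 30000; 200000−180000 = 20000.
Aggregate gap = R330,000.

R330,000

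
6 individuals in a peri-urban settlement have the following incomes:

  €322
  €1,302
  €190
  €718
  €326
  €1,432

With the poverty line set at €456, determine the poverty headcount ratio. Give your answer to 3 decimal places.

3 of the 6 individuals have income below €456.
H = 3/6 = 0.500.

0.500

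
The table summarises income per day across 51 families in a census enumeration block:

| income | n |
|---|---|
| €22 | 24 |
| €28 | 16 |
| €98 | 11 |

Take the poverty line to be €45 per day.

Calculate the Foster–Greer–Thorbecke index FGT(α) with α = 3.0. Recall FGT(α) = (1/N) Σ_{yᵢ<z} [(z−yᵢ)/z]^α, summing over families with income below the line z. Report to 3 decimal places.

0.080

Incomes under z: 24×€22, 16×€28 (q = 40 of N = 51).
Shortfall ratios: (45−22)/45 = 0.5111 (×24); (45−28)/45 = 0.3778 (×16).
Raised to α = 3.0: 0.13352 (×24); 0.05391 (×16).
Sum = 4.067117; FGT(3.0) = 4.067117 / 51 = 0.080.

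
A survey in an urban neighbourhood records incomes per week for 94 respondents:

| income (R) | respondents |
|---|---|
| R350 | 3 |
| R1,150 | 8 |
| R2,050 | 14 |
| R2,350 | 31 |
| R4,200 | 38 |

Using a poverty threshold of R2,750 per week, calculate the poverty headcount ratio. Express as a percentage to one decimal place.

56 of the 94 respondents have income below R2,750.
H = 56/94 = 59.6%.

59.6%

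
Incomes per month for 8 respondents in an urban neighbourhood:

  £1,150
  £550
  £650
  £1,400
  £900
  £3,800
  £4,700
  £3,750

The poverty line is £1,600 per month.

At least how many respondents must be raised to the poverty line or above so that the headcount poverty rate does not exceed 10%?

5

Currently q = 5 of N = 8 are below the line (H = 0.625).
A headcount ratio of at most 10% allows at most ⌊0.10 × 8⌋ = 0 poor respondents.
So at least 5 − 0 = 5 must be lifted.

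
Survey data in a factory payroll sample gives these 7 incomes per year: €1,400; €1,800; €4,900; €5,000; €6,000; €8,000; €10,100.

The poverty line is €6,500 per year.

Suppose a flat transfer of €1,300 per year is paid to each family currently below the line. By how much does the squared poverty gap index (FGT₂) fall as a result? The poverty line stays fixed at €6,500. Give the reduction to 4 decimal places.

Before: below the line — €1,400, €1,800, €4,900, €5,000, €6,000; squared poverty gap index (FGT₂) = 0.179746.
After the €1,300 transfer: below the line — €2,700, €3,100, €6,200, €6,300; squared poverty gap index (FGT₂) = 0.088352.
Reduction = 0.179746 − 0.088352 = 0.0914.

0.0914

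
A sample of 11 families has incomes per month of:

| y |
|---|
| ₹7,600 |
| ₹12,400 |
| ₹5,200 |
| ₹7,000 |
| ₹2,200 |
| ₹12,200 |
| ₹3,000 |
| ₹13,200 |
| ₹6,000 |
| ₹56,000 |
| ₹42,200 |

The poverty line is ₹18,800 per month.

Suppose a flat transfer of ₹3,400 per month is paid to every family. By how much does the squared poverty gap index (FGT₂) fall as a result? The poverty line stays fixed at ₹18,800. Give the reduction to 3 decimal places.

Before: below the line — ₹2,200, ₹3,000, ₹5,200, ₹6,000, ₹7,000, ₹7,600, ₹12,200, ₹12,400, ₹13,200; squared poverty gap index (FGT₂) = 0.32269.
After the ₹3,400 transfer: below the line — ₹5,600, ₹6,400, ₹8,600, ₹9,400, ₹10,400, ₹11,000, ₹15,600, ₹15,800, ₹16,600; squared poverty gap index (FGT₂) = 0.17384.
Reduction = 0.32269 − 0.17384 = 0.149.

0.149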